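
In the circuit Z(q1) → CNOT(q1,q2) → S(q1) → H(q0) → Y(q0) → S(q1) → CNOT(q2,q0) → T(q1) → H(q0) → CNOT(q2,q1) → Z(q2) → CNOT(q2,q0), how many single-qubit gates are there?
8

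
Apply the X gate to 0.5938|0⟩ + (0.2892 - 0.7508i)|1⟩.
(0.2892 - 0.7508i)|0⟩ + 0.5938|1⟩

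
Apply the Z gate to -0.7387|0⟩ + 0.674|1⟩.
-0.7387|0⟩ - 0.674|1⟩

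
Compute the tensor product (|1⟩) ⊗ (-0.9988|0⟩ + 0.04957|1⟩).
-0.9988|10⟩ + 0.04957|11⟩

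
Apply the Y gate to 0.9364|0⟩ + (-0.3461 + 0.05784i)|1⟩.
(0.05784 + 0.3461i)|0⟩ + 0.9364i|1⟩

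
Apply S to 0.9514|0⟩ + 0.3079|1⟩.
0.9514|0⟩ + 0.3079i|1⟩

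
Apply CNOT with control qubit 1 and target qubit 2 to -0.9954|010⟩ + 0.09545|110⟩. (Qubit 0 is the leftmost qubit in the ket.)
-0.9954|011⟩ + 0.09545|111⟩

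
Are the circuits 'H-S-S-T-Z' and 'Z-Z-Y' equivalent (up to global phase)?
No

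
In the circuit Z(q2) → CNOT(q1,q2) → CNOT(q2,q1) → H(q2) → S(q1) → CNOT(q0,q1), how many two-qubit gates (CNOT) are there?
3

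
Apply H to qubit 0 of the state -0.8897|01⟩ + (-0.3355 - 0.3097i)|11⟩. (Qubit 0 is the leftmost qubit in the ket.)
(-0.8663 - 0.219i)|01⟩ + (-0.3919 + 0.219i)|11⟩

H on qubit 0 mixes each pair of kets that differ only in qubit 0: amplitudes (a, b) of (|…0…⟩, |…1…⟩) become ((a + b)/√2, (a − b)/√2). Kets absent from the input have amplitude 0.
(|01⟩, |11⟩): (a, b) = (-0.8897, (-0.3355 - 0.3097i)) → ((-0.8663 - 0.219i), (-0.3919 + 0.219i))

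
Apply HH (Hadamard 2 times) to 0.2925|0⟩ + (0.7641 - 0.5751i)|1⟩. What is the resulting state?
0.2925|0⟩ + (0.7641 - 0.5751i)|1⟩

H² = I, so an even number of Hadamards cancels: H^2 = I and the state is unchanged.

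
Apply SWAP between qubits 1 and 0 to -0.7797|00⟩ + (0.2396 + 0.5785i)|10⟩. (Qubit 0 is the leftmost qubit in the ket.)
-0.7797|00⟩ + (0.2396 + 0.5785i)|01⟩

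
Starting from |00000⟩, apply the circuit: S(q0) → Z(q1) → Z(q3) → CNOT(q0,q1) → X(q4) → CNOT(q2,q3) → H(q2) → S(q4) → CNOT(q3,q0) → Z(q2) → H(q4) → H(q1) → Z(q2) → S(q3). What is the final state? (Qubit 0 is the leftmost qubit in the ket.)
(1/√8)i|00000⟩ - (1/√8)i|00001⟩ + (1/√8)i|00100⟩ - (1/√8)i|00101⟩ + (1/√8)i|01000⟩ - (1/√8)i|01001⟩ + (1/√8)i|01100⟩ - (1/√8)i|01101⟩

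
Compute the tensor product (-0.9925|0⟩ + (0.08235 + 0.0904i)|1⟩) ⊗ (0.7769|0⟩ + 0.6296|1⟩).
-0.7711|00⟩ - 0.6249|01⟩ + (0.06398 + 0.07023i)|10⟩ + (0.05185 + 0.05692i)|11⟩

amp(|b₁b₂…⟩) = product of the factor amplitudes for bits b₁, b₂, …; only kets whose every factor amplitude is nonzero survive.
|00⟩: (-0.9925)(0.7769) = -0.7711
|01⟩: (-0.9925)(0.6296) = -0.6249
|10⟩: (0.08235 + 0.0904i)(0.7769) = (0.06398 + 0.07023i)
|11⟩: (0.08235 + 0.0904i)(0.6296) = (0.05185 + 0.05692i)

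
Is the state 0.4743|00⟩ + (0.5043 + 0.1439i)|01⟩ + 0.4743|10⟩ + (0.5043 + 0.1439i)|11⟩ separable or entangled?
Separable

Writing the state as a|00⟩ + b|01⟩ + c|10⟩ + d|11⟩, it is a product state iff ad − bc = 0.
Here (a, b, c, d) = (0.4743, (0.5043 + 0.1439i), 0.4743, (0.5043 + 0.1439i)): ad − bc = (0.4743)(0.5043 + 0.1439i) − (0.5043 + 0.1439i)(0.4743) = 0, so the state is separable.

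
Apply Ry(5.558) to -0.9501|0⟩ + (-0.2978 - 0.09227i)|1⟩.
(0.994 + 0.03273i)|0⟩ + (-0.05856 + 0.08627i)|1⟩

Ry(5.558) = [[cos(θ/2), −sin(θ/2)], [sin(θ/2), cos(θ/2)]]; θ = 5.558, cos(θ/2) ≈ -0.93498, sin(θ/2) ≈ 0.3547.
With a = amp(|0⟩) = -0.9501 and b = amp(|1⟩) = (-0.2978 - 0.09227i):
new amp(|0⟩) = (-0.93498)·a + (-0.3547)·b = (0.994 + 0.03273i)
new amp(|1⟩) = (0.3547)·a + (-0.93498)·b = (-0.05856 + 0.08627i)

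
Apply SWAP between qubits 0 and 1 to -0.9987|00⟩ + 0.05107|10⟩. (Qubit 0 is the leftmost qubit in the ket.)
-0.9987|00⟩ + 0.05107|01⟩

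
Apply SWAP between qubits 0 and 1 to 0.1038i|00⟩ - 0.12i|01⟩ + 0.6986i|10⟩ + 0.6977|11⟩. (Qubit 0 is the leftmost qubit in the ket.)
0.1038i|00⟩ + 0.6986i|01⟩ - 0.12i|10⟩ + 0.6977|11⟩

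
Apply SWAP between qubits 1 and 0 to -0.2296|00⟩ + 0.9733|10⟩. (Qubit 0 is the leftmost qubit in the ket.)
-0.2296|00⟩ + 0.9733|01⟩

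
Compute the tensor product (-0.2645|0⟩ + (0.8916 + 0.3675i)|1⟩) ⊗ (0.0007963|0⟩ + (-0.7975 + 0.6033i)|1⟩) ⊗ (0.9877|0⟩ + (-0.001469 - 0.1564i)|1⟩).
-0.000208|000⟩ + (0.0000003094 + 0.00003294i)|001⟩ + (0.2083 - 0.1576i)|010⟩ + (-0.02527 - 0.03276i)|011⟩ + (0.0007012 + 0.000289i)|100⟩ + (0.00004473 - 0.0001115i)|101⟩ + (-0.9213 + 0.2418i)|110⟩ + (0.03966 + 0.1455i)|111⟩

amp(|b₁b₂…⟩) = product of the factor amplitudes for bits b₁, b₂, …; only kets whose every factor amplitude is nonzero survive.
|000⟩: (-0.2645)(0.0007963)(0.9877) = -0.000208
|001⟩: (-0.2645)(0.0007963)(-0.001469 - 0.1564i) = (0.0000003094 + 0.00003294i)
|010⟩: (-0.2645)(-0.7975 + 0.6033i)(0.9877) = (0.2083 - 0.1576i)
|011⟩: (-0.2645)(-0.7975 + 0.6033i)(-0.001469 - 0.1564i) = (-0.02527 - 0.03276i)
|100⟩: (0.8916 + 0.3675i)(0.0007963)(0.9877) = (0.0007012 + 0.000289i)
|101⟩: (0.8916 + 0.3675i)(0.0007963)(-0.001469 - 0.1564i) = (0.00004473 - 0.0001115i)
|110⟩: (0.8916 + 0.3675i)(-0.7975 + 0.6033i)(0.9877) = (-0.9213 + 0.2418i)
|111⟩: (0.8916 + 0.3675i)(-0.7975 + 0.6033i)(-0.001469 - 0.1564i) = (0.03966 + 0.1455i)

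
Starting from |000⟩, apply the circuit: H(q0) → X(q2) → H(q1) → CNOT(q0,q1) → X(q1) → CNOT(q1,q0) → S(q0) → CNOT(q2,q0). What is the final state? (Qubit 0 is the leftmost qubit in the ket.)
(1/2)i|001⟩ + (1/2)i|011⟩ + 1/2|101⟩ + 1/2|111⟩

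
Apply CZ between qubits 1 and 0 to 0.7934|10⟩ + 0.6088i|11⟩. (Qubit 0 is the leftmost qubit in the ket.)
0.7934|10⟩ - 0.6088i|11⟩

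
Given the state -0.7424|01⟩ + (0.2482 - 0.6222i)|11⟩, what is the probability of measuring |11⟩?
0.4487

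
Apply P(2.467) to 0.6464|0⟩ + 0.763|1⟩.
0.6464|0⟩ + (-0.5959 + 0.4766i)|1⟩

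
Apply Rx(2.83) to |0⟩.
0.1552|0⟩ - 0.9879i|1⟩

Rx(2.83) = [[cos(θ/2), −i·sin(θ/2)], [−i·sin(θ/2), cos(θ/2)]]; θ = 2.83, cos(θ/2) ≈ 0.155167, sin(θ/2) ≈ 0.987888.
With a = amp(|0⟩) = 1 and b = amp(|1⟩) = 0:
new amp(|0⟩) = (0.155167)·a + (-0.987888i)·b = 0.1552
new amp(|1⟩) = (-0.987888i)·a + (0.155167)·b = -0.9879i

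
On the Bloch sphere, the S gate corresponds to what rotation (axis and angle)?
Rotation by π/2 around the z-axis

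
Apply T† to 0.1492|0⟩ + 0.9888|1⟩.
0.1492|0⟩ + (0.6992 - 0.6992i)|1⟩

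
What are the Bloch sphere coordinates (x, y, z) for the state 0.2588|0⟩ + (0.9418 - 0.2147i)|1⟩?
(0.4875, -0.1111, -0.8661)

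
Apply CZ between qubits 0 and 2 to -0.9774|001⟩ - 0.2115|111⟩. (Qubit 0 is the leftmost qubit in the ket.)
-0.9774|001⟩ + 0.2115|111⟩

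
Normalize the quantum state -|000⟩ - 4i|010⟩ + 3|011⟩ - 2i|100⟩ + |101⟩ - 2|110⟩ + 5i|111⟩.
-0.1291|000⟩ - 0.5164i|010⟩ + 0.3873|011⟩ - 0.2582i|100⟩ + 0.1291|101⟩ - 0.2582|110⟩ + 0.6455i|111⟩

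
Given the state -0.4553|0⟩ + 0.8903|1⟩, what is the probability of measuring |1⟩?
0.7926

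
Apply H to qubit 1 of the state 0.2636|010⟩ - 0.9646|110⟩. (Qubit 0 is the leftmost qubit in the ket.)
0.1864|000⟩ - 0.1864|010⟩ - 0.6821|100⟩ + 0.6821|110⟩

H on qubit 1 mixes each pair of kets that differ only in qubit 1: amplitudes (a, b) of (|…0…⟩, |…1…⟩) become ((a + b)/√2, (a − b)/√2). Kets absent from the input have amplitude 0.
(|000⟩, |010⟩): (a, b) = (0, 0.2636) → (0.1864, -0.1864)
(|100⟩, |110⟩): (a, b) = (0, -0.9646) → (-0.6821, 0.6821)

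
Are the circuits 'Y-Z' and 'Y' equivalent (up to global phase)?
No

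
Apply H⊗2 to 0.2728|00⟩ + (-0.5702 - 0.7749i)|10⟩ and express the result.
(-0.1487 - 0.3875i)|00⟩ + (-0.1487 - 0.3875i)|01⟩ + (0.4215 + 0.3875i)|10⟩ + (0.4215 + 0.3875i)|11⟩

H⊗2 gives amp(|y⟩) = (1/2) Σ_x (−1)^(x·y) amp(|x⟩), where x·y is the number of positions in which both x and y have a 1.
|00⟩: (0.2728 + (-0.5702 - 0.7749i))/2 = (-0.1487 - 0.3875i)
|01⟩: (0.2728 + (-0.5702 - 0.7749i))/2 = (-0.1487 - 0.3875i)
|10⟩: (0.2728 - (-0.5702 - 0.7749i))/2 = (0.4215 + 0.3875i)
|11⟩: (0.2728 - (-0.5702 - 0.7749i))/2 = (0.4215 + 0.3875i)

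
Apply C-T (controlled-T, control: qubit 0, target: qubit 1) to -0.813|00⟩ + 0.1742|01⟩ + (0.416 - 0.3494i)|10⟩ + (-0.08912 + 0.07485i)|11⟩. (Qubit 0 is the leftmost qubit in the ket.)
-0.813|00⟩ + 0.1742|01⟩ + (0.416 - 0.3494i)|10⟩ + (-0.1159 - 0.01009i)|11⟩

C-T leaves the control-|0⟩ kets |00⟩, |01⟩ unchanged and applies T to qubit 1 on the control-|1⟩ pair (|10⟩, |11⟩).
T = [[1, 0], [0, (1/√2 + (1/√2)i)]].
With a = amp(|10⟩) = (0.416 - 0.3494i) and b = amp(|11⟩) = (-0.08912 + 0.07485i):
new amp(|10⟩) = (1)·a = (0.416 - 0.3494i)
new amp(|11⟩) = (1/√2 + (1/√2)i)·b = (-0.1159 - 0.01009i)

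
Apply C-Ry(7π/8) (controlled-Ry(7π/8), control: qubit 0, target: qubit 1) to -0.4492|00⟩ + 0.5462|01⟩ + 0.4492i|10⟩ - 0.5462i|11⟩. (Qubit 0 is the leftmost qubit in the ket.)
-0.4492|00⟩ + 0.5462|01⟩ + 0.6233i|10⟩ + 0.334i|11⟩

C-Ry(7π/8) leaves the control-|0⟩ kets |00⟩, |01⟩ unchanged and applies Ry(7π/8) to qubit 1 on the control-|1⟩ pair (|10⟩, |11⟩).
Ry(7π/8) = [[cos(θ/2), −sin(θ/2)], [sin(θ/2), cos(θ/2)]]; θ = 7π/8, cos(θ/2) ≈ 0.19509, sin(θ/2) ≈ 0.980785.
With a = amp(|10⟩) = 0.4492i and b = amp(|11⟩) = -0.5462i:
new amp(|10⟩) = (0.19509)·a + (-0.980785)·b = 0.6233i
new amp(|11⟩) = (0.980785)·a + (0.19509)·b = 0.334i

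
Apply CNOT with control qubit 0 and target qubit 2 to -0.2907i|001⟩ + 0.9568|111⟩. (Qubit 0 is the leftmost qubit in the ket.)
-0.2907i|001⟩ + 0.9568|110⟩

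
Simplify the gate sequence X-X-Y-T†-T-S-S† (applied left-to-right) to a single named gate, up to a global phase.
Y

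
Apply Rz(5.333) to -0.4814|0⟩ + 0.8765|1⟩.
(0.4281 + 0.2202i)|0⟩ + (-0.7794 + 0.4009i)|1⟩

Rz(5.333) = [[e^(−iθ/2), 0], [0, e^(iθ/2)]] with e^(±iθ/2) = cos(θ/2) ± i·sin(θ/2); θ = 5.333, cos(θ/2) ≈ -0.88925, sin(θ/2) ≈ 0.457421.
With a = amp(|0⟩) = -0.4814 and b = amp(|1⟩) = 0.8765:
new amp(|0⟩) = (-0.88925 - 0.457421i)·a = (0.4281 + 0.2202i)
new amp(|1⟩) = (-0.88925 + 0.457421i)·b = (-0.7794 + 0.4009i)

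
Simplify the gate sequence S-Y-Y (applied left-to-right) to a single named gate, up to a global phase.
S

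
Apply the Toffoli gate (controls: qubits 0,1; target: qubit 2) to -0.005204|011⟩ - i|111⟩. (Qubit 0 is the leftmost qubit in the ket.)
-0.005204|011⟩ - i|110⟩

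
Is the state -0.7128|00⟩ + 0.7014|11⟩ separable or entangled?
Entangled

Writing the state as a|00⟩ + b|01⟩ + c|10⟩ + d|11⟩, it is a product state iff ad − bc = 0.
Here (a, b, c, d) = (-0.7128, 0, 0, 0.7014): ad − bc = (-0.7128)(0.7014) − (0)(0) = -0.5 ≠ 0, so the state is entangled.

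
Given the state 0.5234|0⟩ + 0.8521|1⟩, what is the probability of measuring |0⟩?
0.2739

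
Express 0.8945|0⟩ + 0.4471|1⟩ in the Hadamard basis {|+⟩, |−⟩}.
0.9487|+⟩ + 0.3164|−⟩

With |ψ⟩ = α|0⟩ + β|1⟩, the Hadamard-basis coefficients are ⟨+|ψ⟩ = (α + β)/√2 and ⟨−|ψ⟩ = (α − β)/√2.
Here α = 0.8945, β = 0.4471: (α + β)/√2 = 0.9487, (α − β)/√2 = 0.3164.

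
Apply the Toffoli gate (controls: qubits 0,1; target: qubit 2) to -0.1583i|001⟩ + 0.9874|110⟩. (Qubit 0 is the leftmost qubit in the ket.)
-0.1583i|001⟩ + 0.9874|111⟩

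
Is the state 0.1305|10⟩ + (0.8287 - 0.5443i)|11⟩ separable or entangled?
Separable

Writing the state as a|00⟩ + b|01⟩ + c|10⟩ + d|11⟩, it is a product state iff ad − bc = 0.
Here (a, b, c, d) = (0, 0, 0.1305, (0.8287 - 0.5443i)): ad − bc = (0)(0.8287 - 0.5443i) − (0)(0.1305) = 0, so the state is separable.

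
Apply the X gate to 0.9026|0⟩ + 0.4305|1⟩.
0.4305|0⟩ + 0.9026|1⟩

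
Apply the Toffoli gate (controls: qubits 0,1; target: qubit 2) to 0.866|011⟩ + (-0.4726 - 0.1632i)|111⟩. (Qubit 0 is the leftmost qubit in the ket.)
0.866|011⟩ + (-0.4726 - 0.1632i)|110⟩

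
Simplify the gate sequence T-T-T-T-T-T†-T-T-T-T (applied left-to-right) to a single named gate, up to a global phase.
I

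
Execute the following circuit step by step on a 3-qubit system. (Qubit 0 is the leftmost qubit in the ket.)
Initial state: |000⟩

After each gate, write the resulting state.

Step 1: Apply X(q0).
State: |100⟩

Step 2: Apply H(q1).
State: 1/√2|100⟩ + 1/√2|110⟩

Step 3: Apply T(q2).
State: 1/√2|100⟩ + 1/√2|110⟩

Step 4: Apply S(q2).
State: 1/√2|100⟩ + 1/√2|110⟩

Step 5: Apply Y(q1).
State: -(1/√2)i|100⟩ + (1/√2)i|110⟩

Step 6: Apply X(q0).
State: -(1/√2)i|000⟩ + (1/√2)i|010⟩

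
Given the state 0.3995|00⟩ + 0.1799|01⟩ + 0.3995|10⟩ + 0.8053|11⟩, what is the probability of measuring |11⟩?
0.6485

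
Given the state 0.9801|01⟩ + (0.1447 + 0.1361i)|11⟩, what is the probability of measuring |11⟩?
0.03946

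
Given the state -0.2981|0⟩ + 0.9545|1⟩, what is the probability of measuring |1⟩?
0.9111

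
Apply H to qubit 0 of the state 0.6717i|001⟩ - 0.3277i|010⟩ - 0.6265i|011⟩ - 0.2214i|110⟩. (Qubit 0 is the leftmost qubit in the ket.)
0.475i|001⟩ - 0.3883i|010⟩ - 0.443i|011⟩ + 0.475i|101⟩ - 0.07517i|110⟩ - 0.443i|111⟩

H on qubit 0 mixes each pair of kets that differ only in qubit 0: amplitudes (a, b) of (|…0…⟩, |…1…⟩) become ((a + b)/√2, (a − b)/√2). Kets absent from the input have amplitude 0.
(|001⟩, |101⟩): (a, b) = (0.6717i, 0) → (0.475i, 0.475i)
(|010⟩, |110⟩): (a, b) = (-0.3277i, -0.2214i) → (-0.3883i, -0.07517i)
(|011⟩, |111⟩): (a, b) = (-0.6265i, 0) → (-0.443i, -0.443i)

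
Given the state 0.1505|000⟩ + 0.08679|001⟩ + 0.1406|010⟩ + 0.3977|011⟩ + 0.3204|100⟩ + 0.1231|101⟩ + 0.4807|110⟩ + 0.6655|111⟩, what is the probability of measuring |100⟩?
0.1027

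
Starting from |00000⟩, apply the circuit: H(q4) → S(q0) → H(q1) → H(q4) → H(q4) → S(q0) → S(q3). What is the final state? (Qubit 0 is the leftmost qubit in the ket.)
1/2|00000⟩ + 1/2|00001⟩ + 1/2|01000⟩ + 1/2|01001⟩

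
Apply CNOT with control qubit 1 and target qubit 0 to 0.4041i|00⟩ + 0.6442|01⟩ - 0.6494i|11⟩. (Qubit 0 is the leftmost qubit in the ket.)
0.4041i|00⟩ - 0.6494i|01⟩ + 0.6442|11⟩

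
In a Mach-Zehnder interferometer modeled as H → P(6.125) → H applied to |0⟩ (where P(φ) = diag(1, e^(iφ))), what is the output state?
(0.9938 - 0.07876i)|0⟩ + (0.006243 + 0.07876i)|1⟩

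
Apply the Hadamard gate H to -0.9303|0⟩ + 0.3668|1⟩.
-0.3985|0⟩ - 0.9172|1⟩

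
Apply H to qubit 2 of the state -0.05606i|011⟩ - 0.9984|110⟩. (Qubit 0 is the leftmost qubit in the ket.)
-0.03964i|010⟩ + 0.03964i|011⟩ - 0.706|110⟩ - 0.706|111⟩

H on qubit 2 mixes each pair of kets that differ only in qubit 2: amplitudes (a, b) of (|…0…⟩, |…1…⟩) become ((a + b)/√2, (a − b)/√2). Kets absent from the input have amplitude 0.
(|010⟩, |011⟩): (a, b) = (0, -0.05606i) → (-0.03964i, 0.03964i)
(|110⟩, |111⟩): (a, b) = (-0.9984, 0) → (-0.706, -0.706)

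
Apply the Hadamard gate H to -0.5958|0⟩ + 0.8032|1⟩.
0.1467|0⟩ - 0.9892|1⟩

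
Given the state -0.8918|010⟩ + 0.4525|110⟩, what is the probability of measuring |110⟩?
0.2048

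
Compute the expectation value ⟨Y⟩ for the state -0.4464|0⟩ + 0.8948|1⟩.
0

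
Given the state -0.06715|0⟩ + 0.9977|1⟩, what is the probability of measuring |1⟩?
0.9954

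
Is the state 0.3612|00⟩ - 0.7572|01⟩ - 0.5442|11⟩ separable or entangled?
Entangled

Writing the state as a|00⟩ + b|01⟩ + c|10⟩ + d|11⟩, it is a product state iff ad − bc = 0.
Here (a, b, c, d) = (0.3612, -0.7572, 0, -0.5442): ad − bc = (0.3612)(-0.5442) − (-0.7572)(0) = -0.1966 ≠ 0, so the state is entangled.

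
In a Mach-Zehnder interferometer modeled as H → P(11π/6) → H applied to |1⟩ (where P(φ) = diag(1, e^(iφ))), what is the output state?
(0.06699 + 0.25i)|0⟩ + (0.933 - 0.25i)|1⟩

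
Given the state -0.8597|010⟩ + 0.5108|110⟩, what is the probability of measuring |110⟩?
0.2609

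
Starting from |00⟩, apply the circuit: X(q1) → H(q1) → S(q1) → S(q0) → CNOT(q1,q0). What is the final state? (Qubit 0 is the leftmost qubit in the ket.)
1/√2|00⟩ - (1/√2)i|11⟩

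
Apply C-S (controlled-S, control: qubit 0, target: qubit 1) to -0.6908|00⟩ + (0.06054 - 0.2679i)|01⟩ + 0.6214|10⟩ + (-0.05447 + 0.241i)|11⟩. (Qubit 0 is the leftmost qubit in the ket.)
-0.6908|00⟩ + (0.06054 - 0.2679i)|01⟩ + 0.6214|10⟩ + (-0.241 - 0.05447i)|11⟩

C-S leaves the control-|0⟩ kets |00⟩, |01⟩ unchanged and applies S to qubit 1 on the control-|1⟩ pair (|10⟩, |11⟩).
S = [[1, 0], [0, i]].
With a = amp(|10⟩) = 0.6214 and b = amp(|11⟩) = (-0.05447 + 0.241i):
new amp(|10⟩) = (1)·a = 0.6214
new amp(|11⟩) = (i)·b = (-0.241 - 0.05447i)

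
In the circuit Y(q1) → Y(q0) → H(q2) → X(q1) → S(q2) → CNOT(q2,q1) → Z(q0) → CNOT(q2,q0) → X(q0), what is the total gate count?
9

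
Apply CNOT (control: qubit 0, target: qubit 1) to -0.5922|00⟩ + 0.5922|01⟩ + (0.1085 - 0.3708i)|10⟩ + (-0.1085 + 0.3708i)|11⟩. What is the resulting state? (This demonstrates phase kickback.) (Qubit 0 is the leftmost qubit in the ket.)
-0.5922|00⟩ + 0.5922|01⟩ + (-0.1085 + 0.3708i)|10⟩ + (0.1085 - 0.3708i)|11⟩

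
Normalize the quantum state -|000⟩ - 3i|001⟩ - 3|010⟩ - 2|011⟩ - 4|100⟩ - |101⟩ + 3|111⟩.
-0.1429|000⟩ - 0.4286i|001⟩ - 0.4286|010⟩ - 0.2857|011⟩ - 0.5714|100⟩ - 0.1429|101⟩ + 0.4286|111⟩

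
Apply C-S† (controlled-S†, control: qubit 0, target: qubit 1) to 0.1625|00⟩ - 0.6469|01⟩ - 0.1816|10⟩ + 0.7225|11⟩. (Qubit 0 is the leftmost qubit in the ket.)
0.1625|00⟩ - 0.6469|01⟩ - 0.1816|10⟩ - 0.7225i|11⟩

C-S† leaves the control-|0⟩ kets |00⟩, |01⟩ unchanged and applies S† to qubit 1 on the control-|1⟩ pair (|10⟩, |11⟩).
S† = [[1, 0], [0, -i]].
With a = amp(|10⟩) = -0.1816 and b = amp(|11⟩) = 0.7225:
new amp(|10⟩) = (1)·a = -0.1816
new amp(|11⟩) = (-i)·b = -0.7225i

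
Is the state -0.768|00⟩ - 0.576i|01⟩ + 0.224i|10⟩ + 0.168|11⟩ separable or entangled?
Entangled

Writing the state as a|00⟩ + b|01⟩ + c|10⟩ + d|11⟩, it is a product state iff ad − bc = 0.
Here (a, b, c, d) = (-0.768, -0.576i, 0.224i, 0.168): ad − bc = (-0.768)(0.168) − (-0.576i)(0.224i) = -0.258 ≠ 0, so the state is entangled.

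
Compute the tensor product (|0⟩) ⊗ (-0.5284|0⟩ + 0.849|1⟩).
-0.5284|00⟩ + 0.849|01⟩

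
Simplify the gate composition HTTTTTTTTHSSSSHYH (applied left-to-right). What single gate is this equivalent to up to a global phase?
Y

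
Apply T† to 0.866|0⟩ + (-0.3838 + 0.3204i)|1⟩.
0.866|0⟩ + (-0.04483 + 0.4979i)|1⟩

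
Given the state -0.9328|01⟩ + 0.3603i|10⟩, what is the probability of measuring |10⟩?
0.1298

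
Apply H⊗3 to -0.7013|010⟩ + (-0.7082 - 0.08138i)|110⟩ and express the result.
(-0.4983 - 0.02877i)|000⟩ + (-0.4983 - 0.02877i)|001⟩ + (0.4983 + 0.02877i)|010⟩ + (0.4983 + 0.02877i)|011⟩ + (0.00244 + 0.02877i)|100⟩ + (0.00244 + 0.02877i)|101⟩ + (-0.00244 - 0.02877i)|110⟩ + (-0.00244 - 0.02877i)|111⟩

H⊗3 gives amp(|y⟩) = (1/2√2) Σ_x (−1)^(x·y) amp(|x⟩), where x·y is the number of positions in which both x and y have a 1.
|000⟩: (-0.7013 + (-0.7082 - 0.08138i))/(2√2) = (-0.4983 - 0.02877i)
|001⟩: (-0.7013 + (-0.7082 - 0.08138i))/(2√2) = (-0.4983 - 0.02877i)
|010⟩: (0.7013 - (-0.7082 - 0.08138i))/(2√2) = (0.4983 + 0.02877i)
|011⟩: (0.7013 - (-0.7082 - 0.08138i))/(2√2) = (0.4983 + 0.02877i)
|100⟩: (-0.7013 - (-0.7082 - 0.08138i))/(2√2) = (0.00244 + 0.02877i)
|101⟩: (-0.7013 - (-0.7082 - 0.08138i))/(2√2) = (0.00244 + 0.02877i)
|110⟩: (0.7013 + (-0.7082 - 0.08138i))/(2√2) = (-0.00244 - 0.02877i)
|111⟩: (0.7013 + (-0.7082 - 0.08138i))/(2√2) = (-0.00244 - 0.02877i)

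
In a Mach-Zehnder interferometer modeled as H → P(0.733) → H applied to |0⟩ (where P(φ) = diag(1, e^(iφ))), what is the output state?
(0.8716 + 0.3346i)|0⟩ + (0.1284 - 0.3346i)|1⟩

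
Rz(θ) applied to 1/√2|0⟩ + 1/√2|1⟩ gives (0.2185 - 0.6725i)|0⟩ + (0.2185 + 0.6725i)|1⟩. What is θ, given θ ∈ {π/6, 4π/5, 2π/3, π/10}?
4π/5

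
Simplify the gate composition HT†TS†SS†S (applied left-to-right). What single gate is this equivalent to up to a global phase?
H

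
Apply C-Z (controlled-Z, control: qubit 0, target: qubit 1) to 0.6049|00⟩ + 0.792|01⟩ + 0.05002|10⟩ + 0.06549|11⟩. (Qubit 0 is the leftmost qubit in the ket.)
0.6049|00⟩ + 0.792|01⟩ + 0.05002|10⟩ - 0.06549|11⟩

C-Z leaves the control-|0⟩ kets |00⟩, |01⟩ unchanged and applies Z to qubit 1 on the control-|1⟩ pair (|10⟩, |11⟩).
Z = [[1, 0], [0, -1]].
With a = amp(|10⟩) = 0.05002 and b = amp(|11⟩) = 0.06549:
new amp(|10⟩) = (1)·a = 0.05002
new amp(|11⟩) = (-1)·b = -0.06549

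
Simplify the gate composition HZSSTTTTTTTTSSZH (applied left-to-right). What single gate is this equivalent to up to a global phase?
I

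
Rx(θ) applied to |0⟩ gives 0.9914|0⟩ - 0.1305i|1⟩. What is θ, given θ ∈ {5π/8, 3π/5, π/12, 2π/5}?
π/12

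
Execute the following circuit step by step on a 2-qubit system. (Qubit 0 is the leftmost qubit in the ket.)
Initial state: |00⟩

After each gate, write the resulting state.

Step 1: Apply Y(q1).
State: i|01⟩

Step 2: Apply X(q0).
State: i|11⟩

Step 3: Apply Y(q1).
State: |10⟩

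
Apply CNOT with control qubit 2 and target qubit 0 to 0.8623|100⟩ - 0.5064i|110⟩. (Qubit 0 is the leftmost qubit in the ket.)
0.8623|100⟩ - 0.5064i|110⟩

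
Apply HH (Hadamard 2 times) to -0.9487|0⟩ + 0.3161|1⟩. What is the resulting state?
-0.9487|0⟩ + 0.3161|1⟩

H² = I, so an even number of Hadamards cancels: H^2 = I and the state is unchanged.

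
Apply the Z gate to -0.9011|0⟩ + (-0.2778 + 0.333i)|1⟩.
-0.9011|0⟩ + (0.2778 - 0.333i)|1⟩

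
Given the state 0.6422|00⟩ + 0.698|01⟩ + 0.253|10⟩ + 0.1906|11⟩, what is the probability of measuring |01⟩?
0.4872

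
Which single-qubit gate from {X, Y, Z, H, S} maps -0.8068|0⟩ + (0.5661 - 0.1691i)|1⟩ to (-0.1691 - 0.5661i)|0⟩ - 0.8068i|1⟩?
Y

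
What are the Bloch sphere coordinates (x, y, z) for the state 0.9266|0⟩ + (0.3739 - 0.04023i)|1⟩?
(0.6929, -0.07455, 0.7172)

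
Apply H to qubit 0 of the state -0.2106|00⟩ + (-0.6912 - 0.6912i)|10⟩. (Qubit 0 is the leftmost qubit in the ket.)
(-0.6377 - 0.4888i)|00⟩ + (0.3398 + 0.4888i)|10⟩

H on qubit 0 mixes each pair of kets that differ only in qubit 0: amplitudes (a, b) of (|…0…⟩, |…1…⟩) become ((a + b)/√2, (a − b)/√2). Kets absent from the input have amplitude 0.
(|00⟩, |10⟩): (a, b) = (-0.2106, (-0.6912 - 0.6912i)) → ((-0.6377 - 0.4888i), (0.3398 + 0.4888i))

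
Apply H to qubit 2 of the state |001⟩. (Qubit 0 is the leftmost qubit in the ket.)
1/√2|000⟩ - 1/√2|001⟩

H on qubit 2 mixes each pair of kets that differ only in qubit 2: amplitudes (a, b) of (|…0…⟩, |…1…⟩) become ((a + b)/√2, (a − b)/√2). Kets absent from the input have amplitude 0.
(|000⟩, |001⟩): (a, b) = (0, 1) → (1/√2, -1/√2)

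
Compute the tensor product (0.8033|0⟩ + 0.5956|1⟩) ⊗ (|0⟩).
0.8033|00⟩ + 0.5956|10⟩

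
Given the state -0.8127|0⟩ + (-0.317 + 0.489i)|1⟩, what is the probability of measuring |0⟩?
0.6605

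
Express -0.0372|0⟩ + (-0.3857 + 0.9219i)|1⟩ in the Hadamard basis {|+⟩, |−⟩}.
(-0.299 + 0.6519i)|+⟩ + (0.2464 - 0.6519i)|−⟩

With |ψ⟩ = α|0⟩ + β|1⟩, the Hadamard-basis coefficients are ⟨+|ψ⟩ = (α + β)/√2 and ⟨−|ψ⟩ = (α − β)/√2.
Here α = -0.0372, β = (-0.3857 + 0.9219i): (α + β)/√2 = (-0.299 + 0.6519i), (α − β)/√2 = (0.2464 - 0.6519i).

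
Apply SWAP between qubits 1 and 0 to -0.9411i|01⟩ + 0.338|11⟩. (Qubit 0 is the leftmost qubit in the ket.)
-0.9411i|10⟩ + 0.338|11⟩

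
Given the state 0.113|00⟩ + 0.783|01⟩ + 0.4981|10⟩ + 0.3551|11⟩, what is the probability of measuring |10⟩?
0.2481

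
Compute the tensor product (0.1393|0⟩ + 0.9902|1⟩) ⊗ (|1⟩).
0.1393|01⟩ + 0.9902|11⟩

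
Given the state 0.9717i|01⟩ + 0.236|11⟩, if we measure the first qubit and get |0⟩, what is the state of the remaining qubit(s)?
i|1⟩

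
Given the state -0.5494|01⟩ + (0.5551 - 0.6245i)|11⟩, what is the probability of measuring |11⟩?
0.6981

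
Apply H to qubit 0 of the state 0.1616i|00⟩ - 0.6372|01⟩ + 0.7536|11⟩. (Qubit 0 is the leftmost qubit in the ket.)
0.1143i|00⟩ + 0.08231|01⟩ + 0.1143i|10⟩ - 0.9834|11⟩

H on qubit 0 mixes each pair of kets that differ only in qubit 0: amplitudes (a, b) of (|…0…⟩, |…1…⟩) become ((a + b)/√2, (a − b)/√2). Kets absent from the input have amplitude 0.
(|00⟩, |10⟩): (a, b) = (0.1616i, 0) → (0.1143i, 0.1143i)
(|01⟩, |11⟩): (a, b) = (-0.6372, 0.7536) → (0.08231, -0.9834)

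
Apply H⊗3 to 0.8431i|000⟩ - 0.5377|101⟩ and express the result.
(-0.1901 + 0.2981i)|000⟩ + (0.1901 + 0.2981i)|001⟩ + (-0.1901 + 0.2981i)|010⟩ + (0.1901 + 0.2981i)|011⟩ + (0.1901 + 0.2981i)|100⟩ + (-0.1901 + 0.2981i)|101⟩ + (0.1901 + 0.2981i)|110⟩ + (-0.1901 + 0.2981i)|111⟩

H⊗3 gives amp(|y⟩) = (1/2√2) Σ_x (−1)^(x·y) amp(|x⟩), where x·y is the number of positions in which both x and y have a 1.
|000⟩: (0.8431i - 0.5377)/(2√2) = (-0.1901 + 0.2981i)
|001⟩: (0.8431i + 0.5377)/(2√2) = (0.1901 + 0.2981i)
|010⟩: (0.8431i - 0.5377)/(2√2) = (-0.1901 + 0.2981i)
|011⟩: (0.8431i + 0.5377)/(2√2) = (0.1901 + 0.2981i)
|100⟩: (0.8431i + 0.5377)/(2√2) = (0.1901 + 0.2981i)
|101⟩: (0.8431i - 0.5377)/(2√2) = (-0.1901 + 0.2981i)
|110⟩: (0.8431i + 0.5377)/(2√2) = (0.1901 + 0.2981i)
|111⟩: (0.8431i - 0.5377)/(2√2) = (-0.1901 + 0.2981i)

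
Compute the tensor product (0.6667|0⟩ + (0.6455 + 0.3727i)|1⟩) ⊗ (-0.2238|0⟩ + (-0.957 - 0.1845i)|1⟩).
-0.1492|00⟩ + (-0.638 - 0.123i)|01⟩ + (-0.1445 - 0.08341i)|10⟩ + (-0.549 - 0.4758i)|11⟩

amp(|b₁b₂…⟩) = product of the factor amplitudes for bits b₁, b₂, …; only kets whose every factor amplitude is nonzero survive.
|00⟩: (0.6667)(-0.2238) = -0.1492
|01⟩: (0.6667)(-0.957 - 0.1845i) = (-0.638 - 0.123i)
|10⟩: (0.6455 + 0.3727i)(-0.2238) = (-0.1445 - 0.08341i)
|11⟩: (0.6455 + 0.3727i)(-0.957 - 0.1845i) = (-0.549 - 0.4758i)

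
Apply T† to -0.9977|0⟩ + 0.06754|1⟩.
-0.9977|0⟩ + (0.04776 - 0.04776i)|1⟩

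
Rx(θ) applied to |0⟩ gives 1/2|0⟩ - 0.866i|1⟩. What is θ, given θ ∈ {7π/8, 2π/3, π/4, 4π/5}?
2π/3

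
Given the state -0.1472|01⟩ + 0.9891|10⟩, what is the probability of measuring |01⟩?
0.02167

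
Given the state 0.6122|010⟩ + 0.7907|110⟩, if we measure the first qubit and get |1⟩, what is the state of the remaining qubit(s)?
|10⟩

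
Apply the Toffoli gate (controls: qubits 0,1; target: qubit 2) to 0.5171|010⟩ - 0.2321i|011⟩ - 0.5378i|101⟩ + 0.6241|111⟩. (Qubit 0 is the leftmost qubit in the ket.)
0.5171|010⟩ - 0.2321i|011⟩ - 0.5378i|101⟩ + 0.6241|110⟩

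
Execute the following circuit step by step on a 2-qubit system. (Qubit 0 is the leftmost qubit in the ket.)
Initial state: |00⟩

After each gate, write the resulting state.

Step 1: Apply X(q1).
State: |01⟩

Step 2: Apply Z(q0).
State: |01⟩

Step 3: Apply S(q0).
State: |01⟩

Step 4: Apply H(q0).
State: 1/√2|01⟩ + 1/√2|11⟩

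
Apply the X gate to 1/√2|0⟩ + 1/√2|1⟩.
1/√2|0⟩ + 1/√2|1⟩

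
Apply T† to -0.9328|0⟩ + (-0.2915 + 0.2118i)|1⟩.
-0.9328|0⟩ + (-0.05636 + 0.3559i)|1⟩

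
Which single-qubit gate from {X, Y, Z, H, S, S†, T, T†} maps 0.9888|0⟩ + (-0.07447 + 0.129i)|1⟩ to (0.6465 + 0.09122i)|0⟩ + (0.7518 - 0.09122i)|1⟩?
H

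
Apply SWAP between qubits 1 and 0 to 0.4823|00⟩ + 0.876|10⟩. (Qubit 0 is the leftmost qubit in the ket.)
0.4823|00⟩ + 0.876|01⟩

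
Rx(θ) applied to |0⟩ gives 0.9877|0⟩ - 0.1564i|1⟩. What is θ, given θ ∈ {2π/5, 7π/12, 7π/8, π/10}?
π/10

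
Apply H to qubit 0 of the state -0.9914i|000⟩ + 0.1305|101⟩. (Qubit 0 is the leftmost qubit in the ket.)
-0.701i|000⟩ + 0.09228|001⟩ - 0.701i|100⟩ - 0.09228|101⟩

H on qubit 0 mixes each pair of kets that differ only in qubit 0: amplitudes (a, b) of (|…0…⟩, |…1…⟩) become ((a + b)/√2, (a − b)/√2). Kets absent from the input have amplitude 0.
(|000⟩, |100⟩): (a, b) = (-0.9914i, 0) → (-0.701i, -0.701i)
(|001⟩, |101⟩): (a, b) = (0, 0.1305) → (0.09228, -0.09228)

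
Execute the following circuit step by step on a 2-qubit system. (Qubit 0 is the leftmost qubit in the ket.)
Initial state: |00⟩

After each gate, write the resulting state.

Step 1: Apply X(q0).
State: |10⟩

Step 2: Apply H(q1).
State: 1/√2|10⟩ + 1/√2|11⟩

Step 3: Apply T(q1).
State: 1/√2|10⟩ + (1/2 + (1/2)i)|11⟩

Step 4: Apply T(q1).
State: 1/√2|10⟩ + (1/√2)i|11⟩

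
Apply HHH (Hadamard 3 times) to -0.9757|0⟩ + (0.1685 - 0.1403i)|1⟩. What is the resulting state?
(-0.5708 - 0.09921i)|0⟩ + (-0.8091 + 0.09921i)|1⟩

H² = I, so H^3 = H: a single Hadamard. With (a, b) = (-0.9757, (0.1685 - 0.1403i)), H gives ((a + b)/√2, (a − b)/√2) = ((-0.5708 - 0.09921i), (-0.8091 + 0.09921i)).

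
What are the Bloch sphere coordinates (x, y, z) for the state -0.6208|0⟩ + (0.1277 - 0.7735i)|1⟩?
(-0.1586, 0.9604, -0.2292)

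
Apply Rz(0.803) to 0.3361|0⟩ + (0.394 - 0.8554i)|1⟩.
(0.3094 - 0.1313i)|0⟩ + (0.697 - 0.6334i)|1⟩

Rz(0.803) = [[e^(−iθ/2), 0], [0, e^(iθ/2)]] with e^(±iθ/2) = cos(θ/2) ± i·sin(θ/2); θ = 0.803, cos(θ/2) ≈ 0.920476, sin(θ/2) ≈ 0.390799.
With a = amp(|0⟩) = 0.3361 and b = amp(|1⟩) = (0.394 - 0.8554i):
new amp(|0⟩) = (0.920476 - 0.390799i)·a = (0.3094 - 0.1313i)
new amp(|1⟩) = (0.920476 + 0.390799i)·b = (0.697 - 0.6334i)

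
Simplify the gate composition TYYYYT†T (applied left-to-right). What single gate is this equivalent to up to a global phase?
T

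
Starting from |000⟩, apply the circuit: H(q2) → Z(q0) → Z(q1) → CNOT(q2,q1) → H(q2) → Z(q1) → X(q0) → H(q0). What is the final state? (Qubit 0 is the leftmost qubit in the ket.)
1/√8|000⟩ + 1/√8|001⟩ - 1/√8|010⟩ + 1/√8|011⟩ - 1/√8|100⟩ - 1/√8|101⟩ + 1/√8|110⟩ - 1/√8|111⟩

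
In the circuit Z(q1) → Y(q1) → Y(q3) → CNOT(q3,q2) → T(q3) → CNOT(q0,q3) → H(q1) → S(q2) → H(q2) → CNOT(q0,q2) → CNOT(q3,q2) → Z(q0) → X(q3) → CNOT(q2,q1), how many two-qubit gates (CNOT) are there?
5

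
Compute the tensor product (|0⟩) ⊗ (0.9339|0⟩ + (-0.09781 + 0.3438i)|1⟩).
0.9339|00⟩ + (-0.09781 + 0.3438i)|01⟩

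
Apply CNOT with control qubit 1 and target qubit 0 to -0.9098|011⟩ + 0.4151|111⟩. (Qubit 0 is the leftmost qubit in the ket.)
0.4151|011⟩ - 0.9098|111⟩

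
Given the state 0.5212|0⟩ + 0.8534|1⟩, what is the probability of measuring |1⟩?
0.7283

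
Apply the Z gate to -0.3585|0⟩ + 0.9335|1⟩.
-0.3585|0⟩ - 0.9335|1⟩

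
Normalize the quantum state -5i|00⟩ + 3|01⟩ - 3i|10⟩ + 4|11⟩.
-0.6509i|00⟩ + 0.3906|01⟩ - 0.3906i|10⟩ + 0.5208|11⟩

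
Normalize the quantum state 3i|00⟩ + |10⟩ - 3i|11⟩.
0.6882i|00⟩ + 0.2294|10⟩ - 0.6882i|11⟩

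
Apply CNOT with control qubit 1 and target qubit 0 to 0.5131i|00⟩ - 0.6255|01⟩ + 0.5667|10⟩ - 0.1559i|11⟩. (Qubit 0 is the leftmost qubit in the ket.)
0.5131i|00⟩ - 0.1559i|01⟩ + 0.5667|10⟩ - 0.6255|11⟩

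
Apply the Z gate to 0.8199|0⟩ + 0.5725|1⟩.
0.8199|0⟩ - 0.5725|1⟩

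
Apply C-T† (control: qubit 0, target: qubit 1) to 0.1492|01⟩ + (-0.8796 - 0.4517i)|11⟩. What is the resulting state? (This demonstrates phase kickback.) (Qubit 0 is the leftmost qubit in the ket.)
0.1492|01⟩ + (-0.9414 + 0.3026i)|11⟩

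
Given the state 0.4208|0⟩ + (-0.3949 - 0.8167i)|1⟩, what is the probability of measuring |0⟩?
0.1771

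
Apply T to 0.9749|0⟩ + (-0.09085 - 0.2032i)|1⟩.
0.9749|0⟩ + (0.07944 - 0.2079i)|1⟩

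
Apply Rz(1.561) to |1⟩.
(0.7106 + 0.7036i)|1⟩

Rz(1.561) = [[e^(−iθ/2), 0], [0, e^(iθ/2)]] with e^(±iθ/2) = cos(θ/2) ± i·sin(θ/2); θ = 1.561, cos(θ/2) ≈ 0.710562, sin(θ/2) ≈ 0.703635.
With a = amp(|0⟩) = 0 and b = amp(|1⟩) = 1:
new amp(|0⟩) = (0.710562 - 0.703635i)·a = 0
new amp(|1⟩) = (0.710562 + 0.703635i)·b = (0.7106 + 0.7036i)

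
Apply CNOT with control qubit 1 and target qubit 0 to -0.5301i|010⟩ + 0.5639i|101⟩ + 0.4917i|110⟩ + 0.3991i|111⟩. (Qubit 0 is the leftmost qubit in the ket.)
0.4917i|010⟩ + 0.3991i|011⟩ + 0.5639i|101⟩ - 0.5301i|110⟩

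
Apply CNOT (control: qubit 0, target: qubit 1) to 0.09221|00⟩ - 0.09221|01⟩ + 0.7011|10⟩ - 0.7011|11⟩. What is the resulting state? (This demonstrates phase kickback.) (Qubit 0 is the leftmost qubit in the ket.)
0.09221|00⟩ - 0.09221|01⟩ - 0.7011|10⟩ + 0.7011|11⟩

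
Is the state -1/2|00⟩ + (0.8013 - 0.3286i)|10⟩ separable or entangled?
Separable

Writing the state as a|00⟩ + b|01⟩ + c|10⟩ + d|11⟩, it is a product state iff ad − bc = 0.
Here (a, b, c, d) = (-1/2, 0, (0.8013 - 0.3286i), 0): ad − bc = (-1/2)(0) − (0)(0.8013 - 0.3286i) = 0, so the state is separable.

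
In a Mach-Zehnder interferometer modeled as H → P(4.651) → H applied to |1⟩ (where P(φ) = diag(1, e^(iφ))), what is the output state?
(0.5307 + 0.4991i)|0⟩ + (0.4693 - 0.4991i)|1⟩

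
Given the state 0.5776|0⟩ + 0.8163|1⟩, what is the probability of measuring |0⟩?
0.3336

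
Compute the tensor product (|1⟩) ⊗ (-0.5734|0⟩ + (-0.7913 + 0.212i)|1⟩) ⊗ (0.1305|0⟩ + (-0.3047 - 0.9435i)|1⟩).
-0.07483|100⟩ + (0.1747 + 0.541i)|101⟩ + (-0.1033 + 0.02767i)|110⟩ + (0.4411 + 0.682i)|111⟩

amp(|b₁b₂…⟩) = product of the factor amplitudes for bits b₁, b₂, …; only kets whose every factor amplitude is nonzero survive.
|100⟩: (1)(-0.5734)(0.1305) = -0.07483
|101⟩: (1)(-0.5734)(-0.3047 - 0.9435i) = (0.1747 + 0.541i)
|110⟩: (1)(-0.7913 + 0.212i)(0.1305) = (-0.1033 + 0.02767i)
|111⟩: (1)(-0.7913 + 0.212i)(-0.3047 - 0.9435i) = (0.4411 + 0.682i)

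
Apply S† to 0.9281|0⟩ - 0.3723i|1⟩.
0.9281|0⟩ - 0.3723|1⟩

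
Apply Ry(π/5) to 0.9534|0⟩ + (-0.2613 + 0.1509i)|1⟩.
(0.9875 - 0.04663i)|0⟩ + (0.04611 + 0.1435i)|1⟩

Ry(π/5) = [[cos(θ/2), −sin(θ/2)], [sin(θ/2), cos(θ/2)]]; θ = π/5, cos(θ/2) ≈ 0.951057, sin(θ/2) ≈ 0.309017.
With a = amp(|0⟩) = 0.9534 and b = amp(|1⟩) = (-0.2613 + 0.1509i):
new amp(|0⟩) = (0.951057)·a + (-0.309017)·b = (0.9875 - 0.04663i)
new amp(|1⟩) = (0.309017)·a + (0.951057)·b = (0.04611 + 0.1435i)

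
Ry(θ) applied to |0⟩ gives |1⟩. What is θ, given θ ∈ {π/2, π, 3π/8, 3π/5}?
π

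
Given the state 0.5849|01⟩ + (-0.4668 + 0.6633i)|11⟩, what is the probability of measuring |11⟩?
0.6579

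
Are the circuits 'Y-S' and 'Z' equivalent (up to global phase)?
No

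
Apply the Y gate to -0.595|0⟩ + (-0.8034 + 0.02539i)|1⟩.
(0.02539 + 0.8034i)|0⟩ - 0.595i|1⟩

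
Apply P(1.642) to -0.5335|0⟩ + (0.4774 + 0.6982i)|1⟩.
-0.5335|0⟩ + (-0.7304 + 0.4265i)|1⟩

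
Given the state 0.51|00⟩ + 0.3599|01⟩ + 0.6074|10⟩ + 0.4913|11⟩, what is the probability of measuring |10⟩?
0.3689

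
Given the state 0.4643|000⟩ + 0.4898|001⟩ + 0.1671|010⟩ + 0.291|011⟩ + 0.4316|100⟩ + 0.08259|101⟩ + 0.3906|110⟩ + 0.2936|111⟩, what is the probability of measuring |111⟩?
0.0862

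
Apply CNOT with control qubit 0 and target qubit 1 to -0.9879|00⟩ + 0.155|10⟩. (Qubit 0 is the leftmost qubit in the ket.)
-0.9879|00⟩ + 0.155|11⟩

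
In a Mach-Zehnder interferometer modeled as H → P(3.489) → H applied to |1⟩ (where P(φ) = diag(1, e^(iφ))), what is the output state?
(0.9701 + 0.1702i)|0⟩ + (0.02987 - 0.1702i)|1⟩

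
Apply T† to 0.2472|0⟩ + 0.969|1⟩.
0.2472|0⟩ + (0.6852 - 0.6852i)|1⟩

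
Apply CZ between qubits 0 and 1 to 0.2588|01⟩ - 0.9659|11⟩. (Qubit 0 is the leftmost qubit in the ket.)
0.2588|01⟩ + 0.9659|11⟩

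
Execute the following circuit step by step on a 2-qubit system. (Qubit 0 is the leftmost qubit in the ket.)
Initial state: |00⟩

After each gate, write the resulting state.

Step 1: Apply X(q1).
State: |01⟩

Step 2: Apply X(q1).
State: |00⟩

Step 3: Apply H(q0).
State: 1/√2|00⟩ + 1/√2|10⟩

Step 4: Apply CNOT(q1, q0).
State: 1/√2|00⟩ + 1/√2|10⟩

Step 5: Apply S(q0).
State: 1/√2|00⟩ + (1/√2)i|10⟩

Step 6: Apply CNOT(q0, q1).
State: 1/√2|00⟩ + (1/√2)i|11⟩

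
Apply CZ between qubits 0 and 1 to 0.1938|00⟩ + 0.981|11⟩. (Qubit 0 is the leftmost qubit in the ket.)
0.1938|00⟩ - 0.981|11⟩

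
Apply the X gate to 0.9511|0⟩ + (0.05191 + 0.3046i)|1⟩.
(0.05191 + 0.3046i)|0⟩ + 0.9511|1⟩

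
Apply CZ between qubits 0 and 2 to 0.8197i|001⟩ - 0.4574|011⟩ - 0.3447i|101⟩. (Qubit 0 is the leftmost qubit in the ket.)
0.8197i|001⟩ - 0.4574|011⟩ + 0.3447i|101⟩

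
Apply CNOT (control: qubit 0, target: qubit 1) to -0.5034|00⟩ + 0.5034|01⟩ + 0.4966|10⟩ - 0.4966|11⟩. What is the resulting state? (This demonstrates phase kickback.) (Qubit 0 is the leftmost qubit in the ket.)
-0.5034|00⟩ + 0.5034|01⟩ - 0.4966|10⟩ + 0.4966|11⟩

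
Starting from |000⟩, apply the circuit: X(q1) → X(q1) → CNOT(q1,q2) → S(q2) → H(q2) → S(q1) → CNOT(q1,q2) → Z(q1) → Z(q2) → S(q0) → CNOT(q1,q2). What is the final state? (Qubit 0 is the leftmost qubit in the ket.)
1/√2|000⟩ - 1/√2|001⟩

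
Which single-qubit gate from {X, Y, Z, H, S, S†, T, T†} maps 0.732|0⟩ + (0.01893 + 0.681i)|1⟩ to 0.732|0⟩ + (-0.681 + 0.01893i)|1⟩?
S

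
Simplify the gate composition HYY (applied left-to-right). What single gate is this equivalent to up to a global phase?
H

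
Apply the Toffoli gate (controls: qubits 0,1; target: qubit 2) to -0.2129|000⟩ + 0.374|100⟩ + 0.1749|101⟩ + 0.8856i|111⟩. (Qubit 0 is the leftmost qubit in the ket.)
-0.2129|000⟩ + 0.374|100⟩ + 0.1749|101⟩ + 0.8856i|110⟩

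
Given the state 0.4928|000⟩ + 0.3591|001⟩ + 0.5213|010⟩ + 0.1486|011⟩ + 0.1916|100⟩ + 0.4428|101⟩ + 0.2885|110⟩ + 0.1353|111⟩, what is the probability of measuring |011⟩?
0.02208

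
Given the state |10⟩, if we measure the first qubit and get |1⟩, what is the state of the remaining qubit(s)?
|0⟩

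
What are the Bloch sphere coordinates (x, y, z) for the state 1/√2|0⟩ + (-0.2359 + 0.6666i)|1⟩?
(-0.3336, 0.9427, -0.00000437)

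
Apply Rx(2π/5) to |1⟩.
-0.5878i|0⟩ + 0.809|1⟩

Rx(2π/5) = [[cos(θ/2), −i·sin(θ/2)], [−i·sin(θ/2), cos(θ/2)]]; θ = 2π/5, cos(θ/2) ≈ 0.809017, sin(θ/2) ≈ 0.587785.
With a = amp(|0⟩) = 0 and b = amp(|1⟩) = 1:
new amp(|0⟩) = (0.809017)·a + (-0.587785i)·b = -0.5878i
new amp(|1⟩) = (-0.587785i)·a + (0.809017)·b = 0.809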